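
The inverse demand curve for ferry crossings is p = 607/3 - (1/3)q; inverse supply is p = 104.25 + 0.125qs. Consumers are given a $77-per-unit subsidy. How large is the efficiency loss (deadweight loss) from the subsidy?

Deadweight loss = $6468

Pre-subsidy: 607/3 - (1/3)q = 104.25 + 0.125q gives q* = 214 and p* = 131.
With the rebate, buyers effectively pay pb = ps − 77, where ps is the price sellers receive.
On the curves, pb = 607/3 - (1/3)q and ps = 104.25 + 0.125q; the wedge ps − pb = 77 gives 104.25 + 0.125q − (607/3 - (1/3)q) = 77, so q' = 382.
Then pb = 607/3 − (1/3)·382 = 75 and ps = 104.25 + 0.125·382 = 152.
The subsidy expands output by 382 − 214 = 168 past the efficient level; on those units the gap between marginal cost and willingness to pay runs from 0 up to 77.
DWL = ½ × 77 × 168 = 6468.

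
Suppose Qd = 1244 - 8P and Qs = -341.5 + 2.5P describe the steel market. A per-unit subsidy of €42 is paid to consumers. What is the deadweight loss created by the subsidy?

Pre-subsidy: 1244 - 8P = -341.5 + 2.5P gives P* = 151, Q* = 36.
With the rebate, buyers effectively pay Pb = Ps − 42, where Ps is the price sellers receive.
Demand in terms of Ps becomes Qd = 1244 − 8(Ps − 42) = 1580 - 8Ps. Setting this equal to supply: 1580 - 8Ps = -341.5 + 2.5Ps, so Ps = 183.
Buyers pay Pb = 183 − 42 = 141; Q' = -341.5 + 2.5·183 = 116.
The subsidy expands output by 116 − 36 = 80 past the efficient level; on those units the gap between marginal cost and willingness to pay runs from 0 up to 42.
DWL = ½ × 42 × 80 = 1680.

Deadweight loss = €1680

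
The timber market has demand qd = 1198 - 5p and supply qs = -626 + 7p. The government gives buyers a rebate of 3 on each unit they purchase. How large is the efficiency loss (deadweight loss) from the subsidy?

Deadweight loss = 13.125

Pre-subsidy: 1198 - 5p = -626 + 7p gives p* = 152, q* = 438.
With the rebate, buyers effectively pay pb = ps − 3, where ps is the price sellers receive.
Demand in terms of ps becomes qd = 1198 − 5(ps − 3) = 1213 - 5ps. Setting this equal to supply: 1213 - 5ps = -626 + 7ps, so ps = 153.25.
Buyers pay pb = 153.25 − 3 = 150.25; q' = -626 + 7·153.25 = 446.75.
The subsidy expands output by 446.75 − 438 = 8.75 past the efficient level; on those units the gap between marginal cost and willingness to pay runs from 0 up to 3.
DWL = ½ × 3 × 8.75 = 13.125.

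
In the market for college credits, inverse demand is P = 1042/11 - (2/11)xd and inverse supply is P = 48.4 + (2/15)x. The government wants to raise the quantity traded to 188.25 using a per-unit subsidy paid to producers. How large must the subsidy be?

Required subsidy s = 13 per unit

At x = 188.25, from the demand curve buyers pay Pb = 1042/11 − (2/11)·188.25 = 60.5; from the supply curve sellers need Ps = 48.4 + (2/15)·188.25 = 73.5.
The subsidy must fill the gap: s = Ps − Pb = 73.5 − 60.5 = 13.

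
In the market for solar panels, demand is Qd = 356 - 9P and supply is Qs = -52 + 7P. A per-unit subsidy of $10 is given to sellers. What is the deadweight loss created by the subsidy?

Deadweight loss = $196.875

Pre-subsidy: 356 - 9P = -52 + 7P gives P* = 25.5, Q* = 126.5.
With the subsidy, sellers receive Ps = Pb + 10 for each unit, where Pb is the price buyers pay.
Supply in terms of Pb becomes Qs = -52 + 7(Pb + 10) = 18 + 7Pb. Setting this equal to demand: 356 - 9Pb = 18 + 7Pb, so Pb = 21.125.
Sellers receive Ps = 21.125 + 10 = 31.125; Q' = 356 − 9·21.125 = 165.875.
The subsidy expands output by 165.875 − 126.5 = 39.375 past the efficient level; on those units the gap between marginal cost and willingness to pay runs from 0 up to 10.
DWL = ½ × 10 × 39.375 = 196.875.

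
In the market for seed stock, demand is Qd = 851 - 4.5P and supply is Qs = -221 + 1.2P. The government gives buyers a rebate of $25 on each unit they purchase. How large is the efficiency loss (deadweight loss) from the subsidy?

Pre-subsidy: 851 - 4.5P = -221 + 1.2P gives P* = 10720/57, Q* = 89/19.
With the rebate, buyers effectively pay Pb = Ps − 25, where Ps is the price sellers receive.
Demand in terms of Ps becomes Qd = 851 − 4.5(Ps − 25) = 963.5 - 4.5Ps. Setting this equal to supply: 963.5 - 4.5Ps = -221 + 1.2Ps, so Ps = 11845/57.
Buyers pay Pb = 11845/57 − 25 = 10420/57; Q' = -221 + 1.2·(11845/57) = 539/19.
The subsidy expands output by 539/19 − 89/19 = 450/19 past the efficient level; on those units the gap between marginal cost and willingness to pay runs from 0 up to 25.
DWL = ½ × 25 × 450/19 = 5625/19.

Deadweight loss = 5625/19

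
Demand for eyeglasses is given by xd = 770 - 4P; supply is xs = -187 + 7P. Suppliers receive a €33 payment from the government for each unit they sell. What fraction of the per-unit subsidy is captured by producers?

Pre-subsidy: 770 - 4P = -187 + 7P gives P* = 87, x* = 422.
With the subsidy, sellers receive Ps = Pb + 33 for each unit, where Pb is the price buyers pay.
Supply in terms of Pb becomes xs = -187 + 7(Pb + 33) = 44 + 7Pb. Setting this equal to demand: 770 - 4Pb = 44 + 7Pb, so Pb = 66.
Sellers receive Ps = 66 + 33 = 99; x' = 770 − 4·66 = 506.
Buyers' price falls by P* − Pb = 87 − 66 = 21; sellers' price rises by Ps − P* = 99 − 87 = 12.
So producers capture 12/33 = 4/11 of each unit of subsidy.

Producer share = 4/11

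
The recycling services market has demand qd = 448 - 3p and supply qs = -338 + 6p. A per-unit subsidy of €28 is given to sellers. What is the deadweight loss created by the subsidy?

Deadweight loss = €784

Pre-subsidy: 448 - 3p = -338 + 6p gives p* = 262/3, q* = 186.
With the subsidy, sellers receive ps = pb + 28 for each unit, where pb is the price buyers pay.
Supply in terms of pb becomes qs = -338 + 6(pb + 28) = -170 + 6pb. Setting this equal to demand: 448 - 3pb = -170 + 6pb, so pb = 206/3.
Sellers receive ps = 206/3 + 28 = 290/3; q' = 448 − 3·(206/3) = 242.
The subsidy expands output by 242 − 186 = 56 past the efficient level; on those units the gap between marginal cost and willingness to pay runs from 0 up to 28.
DWL = ½ × 28 × 56 = 784.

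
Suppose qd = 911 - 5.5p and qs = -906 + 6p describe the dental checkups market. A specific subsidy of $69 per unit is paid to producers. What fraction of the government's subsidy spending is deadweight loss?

Pre-subsidy: 911 - 5.5p = -906 + 6p gives p* = 158, q* = 42.
With the subsidy, sellers receive ps = pb + 69 for each unit, where pb is the price buyers pay.
Supply in terms of pb becomes qs = -906 + 6(pb + 69) = -492 + 6pb. Setting this equal to demand: 911 - 5.5pb = -492 + 6pb, so pb = 122.
Sellers receive ps = 122 + 69 = 191; q' = 911 − 5.5·122 = 240.
ΔCS = ½(42 + 240)(158 − 122) = 5076; ΔPS = ½(42 + 240)(191 − 158) = 4653.
Government spending = 69 × 240 = 16560.
DWL = ½ × 69 × (240 − 42) = 6831; fraction = 6831 / 16560 = 0.4125.

DWL / government spending = 0.4125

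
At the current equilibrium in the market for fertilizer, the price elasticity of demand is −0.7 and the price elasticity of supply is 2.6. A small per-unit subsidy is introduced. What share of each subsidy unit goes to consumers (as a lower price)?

For a small subsidy around the equilibrium, the benefit split depends on the relative slopes, which at a point are proportional to the elasticities.
Buyer share = εs/(εs + |εd|) = 2.6/(2.6 + 0.7) = 26/33; seller share = |εd|/(εs + |εd|) = 7/33.

Consumer share = 26/33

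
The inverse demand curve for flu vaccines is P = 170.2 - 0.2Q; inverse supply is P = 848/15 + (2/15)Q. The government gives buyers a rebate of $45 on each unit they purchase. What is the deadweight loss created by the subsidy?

Pre-subsidy: 170.2 - 0.2Q = 848/15 + (2/15)Q gives Q* = 341 and P* = 102.
With the rebate, buyers effectively pay Pb = Ps − 45, where Ps is the price sellers receive.
On the curves, Pb = 170.2 - 0.2Q and Ps = 848/15 + (2/15)Q; the wedge Ps − Pb = 45 gives 848/15 + (2/15)Q − (170.2 - 0.2Q) = 45, so Q' = 476.
Then Pb = 170.2 − 0.2·476 = 75 and Ps = 848/15 + (2/15)·476 = 120.
The subsidy expands output by 476 − 341 = 135 past the efficient level; on those units the gap between marginal cost and willingness to pay runs from 0 up to 45.
DWL = ½ × 45 × 135 = 3037.5.

Deadweight loss = $3037.5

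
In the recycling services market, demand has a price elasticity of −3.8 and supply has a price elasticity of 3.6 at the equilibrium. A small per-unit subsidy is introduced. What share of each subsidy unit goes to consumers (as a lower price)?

For a small subsidy around the equilibrium, the benefit split depends on the relative slopes, which at a point are proportional to the elasticities.
Buyer share = εs/(εs + |εd|) = 3.6/(3.6 + 3.8) = 18/37; seller share = |εd|/(εs + |εd|) = 19/37.

Consumer share = 18/37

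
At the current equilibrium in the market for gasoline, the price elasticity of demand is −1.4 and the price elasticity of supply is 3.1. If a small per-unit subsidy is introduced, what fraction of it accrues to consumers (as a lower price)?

For a small subsidy around the equilibrium, the benefit split depends on the relative slopes, which at a point are proportional to the elasticities.
Buyer share = εs/(εs + |εd|) = 3.1/(3.1 + 1.4) = 31/45; seller share = |εd|/(εs + |εd|) = 14/45.

Consumer share = 31/45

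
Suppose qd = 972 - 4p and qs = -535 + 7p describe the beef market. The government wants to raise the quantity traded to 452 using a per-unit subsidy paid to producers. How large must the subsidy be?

Required subsidy s = 11 per unit

At q = 452, invert demand for the buyer price: pb = (972 − 452)/4 = 130; invert supply for the seller price: ps = (452 − (-535))/7 = 141.
The subsidy must fill the gap: s = ps − pb = 141 − 130 = 11.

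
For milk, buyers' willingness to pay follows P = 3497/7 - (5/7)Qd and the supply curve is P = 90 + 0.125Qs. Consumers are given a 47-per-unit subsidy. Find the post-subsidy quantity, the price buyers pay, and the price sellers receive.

Pre-subsidy: 3497/7 - (5/7)Q = 90 + 0.125Q gives Q* = 488 and P* = 151.
With the rebate, buyers effectively pay Pb = Ps − 47, where Ps is the price sellers receive.
On the curves, Pb = 3497/7 - (5/7)Q and Ps = 90 + 0.125Q; the wedge Ps − Pb = 47 gives 90 + 0.125Q − (3497/7 - (5/7)Q) = 47, so Q' = 544.
Then Pb = 3497/7 − (5/7)·544 = 111 and Ps = 90 + 0.125·544 = 158.

Q' = 544; buyers pay 111; sellers receive 158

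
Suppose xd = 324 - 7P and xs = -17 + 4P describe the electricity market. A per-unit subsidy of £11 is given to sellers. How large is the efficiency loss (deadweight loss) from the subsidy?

Pre-subsidy: 324 - 7P = -17 + 4P gives P* = 31, x* = 107.
With the subsidy, sellers receive Ps = Pb + 11 for each unit, where Pb is the price buyers pay.
Supply in terms of Pb becomes xs = -17 + 4(Pb + 11) = 27 + 4Pb. Setting this equal to demand: 324 - 7Pb = 27 + 4Pb, so Pb = 27.
Sellers receive Ps = 27 + 11 = 38; x' = 324 − 7·27 = 135.
The subsidy expands output by 135 − 107 = 28 past the efficient level; on those units the gap between marginal cost and willingness to pay runs from 0 up to 11.
DWL = ½ × 11 × 28 = 154.

Deadweight loss = £154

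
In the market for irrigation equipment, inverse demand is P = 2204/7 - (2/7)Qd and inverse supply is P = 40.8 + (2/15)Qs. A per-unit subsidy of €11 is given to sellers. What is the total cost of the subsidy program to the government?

Pre-subsidy: 2204/7 - (2/7)Q = 40.8 + (2/15)Q gives Q* = 654 and P* = 128.
With the subsidy, sellers receive Ps = Pb + 11 for each unit, where Pb is the price buyers pay.
On the curves, Pb = 2204/7 - (2/7)Q and Ps = 40.8 + (2/15)Q; the wedge Ps − Pb = 11 gives 40.8 + (2/15)Q − (2204/7 - (2/7)Q) = 11, so Q' = 680.25.
Then Pb = 2204/7 − (2/7)·680.25 = 120.5 and Ps = 40.8 + (2/15)·680.25 = 131.5.
Government outlay = subsidy × quantity = 11 × 680.25 = 7482.75.

Government cost = €7482.75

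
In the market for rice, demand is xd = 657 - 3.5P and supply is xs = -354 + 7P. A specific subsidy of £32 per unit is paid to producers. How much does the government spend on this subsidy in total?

Pre-subsidy: 657 - 3.5P = -354 + 7P gives P* = 674/7, x* = 320.
With the subsidy, sellers receive Ps = Pb + 32 for each unit, where Pb is the price buyers pay.
Supply in terms of Pb becomes xs = -354 + 7(Pb + 32) = -130 + 7Pb. Setting this equal to demand: 657 - 3.5Pb = -130 + 7Pb, so Pb = 1574/21.
Sellers receive Ps = 1574/21 + 32 = 2246/21; x' = 657 − 3.5·(1574/21) = 1184/3.
Government outlay = subsidy × quantity = 32 × 1184/3 = 37888/3.

Government cost = 37888/3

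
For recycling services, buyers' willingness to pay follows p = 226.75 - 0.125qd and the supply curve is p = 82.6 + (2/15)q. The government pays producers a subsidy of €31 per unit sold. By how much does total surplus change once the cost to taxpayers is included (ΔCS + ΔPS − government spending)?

Net change in total surplus = -€1860

Pre-subsidy: 226.75 - 0.125q = 82.6 + (2/15)q gives q* = 558 and p* = 157.
With the subsidy, sellers receive ps = pb + 31 for each unit, where pb is the price buyers pay.
On the curves, pb = 226.75 - 0.125q and ps = 82.6 + (2/15)q; the wedge ps − pb = 31 gives 82.6 + (2/15)q − (226.75 - 0.125q) = 31, so q' = 678.
Then pb = 226.75 − 0.125·678 = 142 and ps = 82.6 + (2/15)·678 = 173.
ΔCS = ½(558 + 678)(157 − 142) = 9270; ΔPS = ½(558 + 678)(173 − 157) = 9888.
Government spending = 31 × 678 = 21018.
Net change = 9270 + 9888 − 21018 = -1860. The loss equals the DWL triangle ½·31·120.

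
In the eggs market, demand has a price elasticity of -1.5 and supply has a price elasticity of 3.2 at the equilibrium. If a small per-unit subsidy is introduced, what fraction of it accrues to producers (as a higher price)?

For a small subsidy around the equilibrium, the benefit split depends on the relative slopes, which at a point are proportional to the elasticities.
Buyer share = εs/(εs + |εd|) = 3.2/(3.2 + 1.5) = 32/47; seller share = |εd|/(εs + |εd|) = 15/47.
So producers capture 15/47 of the subsidy.

Producer share = 15/47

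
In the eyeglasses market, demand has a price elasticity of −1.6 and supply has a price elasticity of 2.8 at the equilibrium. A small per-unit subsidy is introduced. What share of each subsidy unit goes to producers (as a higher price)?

For a small subsidy around the equilibrium, the benefit split depends on the relative slopes, which at a point are proportional to the elasticities.
Buyer share = εs/(εs + |εd|) = 2.8/(2.8 + 1.6) = 7/11; seller share = |εd|/(εs + |εd|) = 4/11.
So producers capture 4/11 of the subsidy.

Producer share = 4/11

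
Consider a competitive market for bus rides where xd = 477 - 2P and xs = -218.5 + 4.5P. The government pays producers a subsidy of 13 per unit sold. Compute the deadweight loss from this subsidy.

Deadweight loss = 117

Pre-subsidy: 477 - 2P = -218.5 + 4.5P gives P* = 107, x* = 263.
With the subsidy, sellers receive Ps = Pb + 13 for each unit, where Pb is the price buyers pay.
Supply in terms of Pb becomes xs = -218.5 + 4.5(Pb + 13) = -160 + 4.5Pb. Setting this equal to demand: 477 - 2Pb = -160 + 4.5Pb, so Pb = 98.
Sellers receive Ps = 98 + 13 = 111; x' = 477 − 2·98 = 281.
The subsidy expands output by 281 − 263 = 18 past the efficient level; on those units the gap between marginal cost and willingness to pay runs from 0 up to 13.
DWL = ½ × 13 × 18 = 117.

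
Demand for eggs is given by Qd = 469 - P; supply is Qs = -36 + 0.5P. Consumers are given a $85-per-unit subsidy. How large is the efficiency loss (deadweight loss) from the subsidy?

Deadweight loss = 7225/6

Pre-subsidy: 469 - P = -36 + 0.5P gives P* = 1010/3, Q* = 397/3.
With the rebate, buyers effectively pay Pb = Ps − 85, where Ps is the price sellers receive.
Demand in terms of Ps becomes Qd = 469 − 1(Ps − 85) = 554 - Ps. Setting this equal to supply: 554 - Ps = -36 + 0.5Ps, so Ps = 1180/3.
Buyers pay Pb = 1180/3 − 85 = 925/3; Q' = -36 + 0.5·(1180/3) = 482/3.
The subsidy expands output by 482/3 − 397/3 = 85/3 past the efficient level; on those units the gap between marginal cost and willingness to pay runs from 0 up to 85.
DWL = ½ × 85 × 85/3 = 7225/6.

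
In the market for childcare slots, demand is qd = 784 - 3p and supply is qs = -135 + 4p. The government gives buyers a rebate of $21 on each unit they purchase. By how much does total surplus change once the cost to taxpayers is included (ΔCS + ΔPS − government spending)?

Pre-subsidy: 784 - 3p = -135 + 4p gives p* = 919/7, q* = 2731/7.
With the rebate, buyers effectively pay pb = ps − 21, where ps is the price sellers receive.
Demand in terms of ps becomes qd = 784 − 3(ps − 21) = 847 - 3ps. Setting this equal to supply: 847 - 3ps = -135 + 4ps, so ps = 982/7.
Buyers pay pb = 982/7 − 21 = 835/7; q' = -135 + 4·(982/7) = 2983/7.
ΔCS = ½(2731/7 + 2983/7)(919/7 − 835/7) = 34284/7; ΔPS = ½(2731/7 + 2983/7)(982/7 − 919/7) = 25713/7.
Government spending = 21 × 2983/7 = 8949.
Net change = 34284/7 + 25713/7 − 8949 = -378. The loss equals the DWL triangle ½·21·36.

Net change in total surplus = -$378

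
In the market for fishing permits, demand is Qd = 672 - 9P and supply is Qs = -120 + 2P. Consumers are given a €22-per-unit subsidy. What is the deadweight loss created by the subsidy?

Pre-subsidy: 672 - 9P = -120 + 2P gives P* = 72, Q* = 24.
With the rebate, buyers effectively pay Pb = Ps − 22, where Ps is the price sellers receive.
Demand in terms of Ps becomes Qd = 672 − 9(Ps − 22) = 870 - 9Ps. Setting this equal to supply: 870 - 9Ps = -120 + 2Ps, so Ps = 90.
Buyers pay Pb = 90 − 22 = 68; Q' = -120 + 2·90 = 60.
The subsidy expands output by 60 − 24 = 36 past the efficient level; on those units the gap between marginal cost and willingness to pay runs from 0 up to 22.
DWL = ½ × 22 × 36 = 396.

Deadweight loss = €396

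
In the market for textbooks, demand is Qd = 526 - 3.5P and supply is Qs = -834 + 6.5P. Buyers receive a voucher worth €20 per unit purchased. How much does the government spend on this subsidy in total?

Government cost = €1910

Pre-subsidy: 526 - 3.5P = -834 + 6.5P gives P* = 136, Q* = 50.
With the rebate, buyers effectively pay Pb = Ps − 20, where Ps is the price sellers receive.
Demand in terms of Ps becomes Qd = 526 − 3.5(Ps − 20) = 596 - 3.5Ps. Setting this equal to supply: 596 - 3.5Ps = -834 + 6.5Ps, so Ps = 143.
Buyers pay Pb = 143 − 20 = 123; Q' = -834 + 6.5·143 = 95.5.
Government outlay = subsidy × quantity = 20 × 95.5 = 1910.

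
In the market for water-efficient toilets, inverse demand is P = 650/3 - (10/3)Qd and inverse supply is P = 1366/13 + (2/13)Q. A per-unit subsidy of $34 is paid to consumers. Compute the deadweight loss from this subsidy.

Deadweight loss = $165.75

Pre-subsidy: 650/3 - (10/3)Q = 1366/13 + (2/13)Q gives Q* = 32 and P* = 110.
With the rebate, buyers effectively pay Pb = Ps − 34, where Ps is the price sellers receive.
On the curves, Pb = 650/3 - (10/3)Q and Ps = 1366/13 + (2/13)Q; the wedge Ps − Pb = 34 gives 1366/13 + (2/13)Q − (650/3 - (10/3)Q) = 34, so Q' = 41.75.
Then Pb = 650/3 − (10/3)·41.75 = 77.5 and Ps = 1366/13 + (2/13)·41.75 = 111.5.
The subsidy expands output by 41.75 − 32 = 9.75 past the efficient level; on those units the gap between marginal cost and willingness to pay runs from 0 up to 34.
DWL = ½ × 34 × 9.75 = 165.75.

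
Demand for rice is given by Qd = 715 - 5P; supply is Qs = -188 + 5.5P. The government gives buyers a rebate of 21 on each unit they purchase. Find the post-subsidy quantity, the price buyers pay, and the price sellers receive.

Pre-subsidy: 715 - 5P = -188 + 5.5P gives P* = 86, Q* = 285.
With the rebate, buyers effectively pay Pb = Ps − 21, where Ps is the price sellers receive.
Demand in terms of Ps becomes Qd = 715 − 5(Ps − 21) = 820 - 5Ps. Setting this equal to supply: 820 - 5Ps = -188 + 5.5Ps, so Ps = 96.
Buyers pay Pb = 96 − 21 = 75; Q' = -188 + 5.5·96 = 340.

Q' = 340; buyers pay 75; sellers receive 96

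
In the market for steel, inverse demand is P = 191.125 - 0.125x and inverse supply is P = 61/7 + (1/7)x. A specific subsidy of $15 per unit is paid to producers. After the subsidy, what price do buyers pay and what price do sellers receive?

Pre-subsidy: 191.125 - 0.125x = 61/7 + (1/7)x gives x* = 681 and P* = 106.
With the subsidy, sellers receive Ps = Pb + 15 for each unit, where Pb is the price buyers pay.
On the curves, Pb = 191.125 - 0.125x and Ps = 61/7 + (1/7)x; the wedge Ps − Pb = 15 gives 61/7 + (1/7)x − (191.125 - 0.125x) = 15, so x' = 737.
Then Pb = 191.125 − 0.125·737 = 99 and Ps = 61/7 + (1/7)·737 = 114.

Buyers pay $99; sellers receive $114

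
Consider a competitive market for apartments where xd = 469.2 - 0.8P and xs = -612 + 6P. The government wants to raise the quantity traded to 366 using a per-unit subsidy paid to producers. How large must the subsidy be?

At x = 366, invert demand for the buyer price: Pb = (469.2 − 366)/0.8 = 129; invert supply for the seller price: Ps = (366 − (-612))/6 = 163.
The subsidy must fill the gap: s = Ps − Pb = 163 − 129 = 34.

Required subsidy s = 34 per unit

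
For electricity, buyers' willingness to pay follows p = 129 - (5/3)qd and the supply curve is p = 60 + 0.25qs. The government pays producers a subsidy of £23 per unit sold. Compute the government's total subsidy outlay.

Government cost = £1104

Pre-subsidy: 129 - (5/3)q = 60 + 0.25q gives q* = 36 and p* = 69.
With the subsidy, sellers receive ps = pb + 23 for each unit, where pb is the price buyers pay.
On the curves, pb = 129 - (5/3)q and ps = 60 + 0.25q; the wedge ps − pb = 23 gives 60 + 0.25q − (129 - (5/3)q) = 23, so q' = 48.
Then pb = 129 − (5/3)·48 = 49 and ps = 60 + 0.25·48 = 72.
Government outlay = subsidy × quantity = 23 × 48 = 1104.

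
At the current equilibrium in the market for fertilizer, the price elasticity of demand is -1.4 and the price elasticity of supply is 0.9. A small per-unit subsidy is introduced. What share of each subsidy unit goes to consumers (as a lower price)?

For a small subsidy around the equilibrium, the benefit split depends on the relative slopes, which at a point are proportional to the elasticities.
Buyer share = εs/(εs + |εd|) = 0.9/(0.9 + 1.4) = 9/23; seller share = |εd|/(εs + |εd|) = 14/23.

Consumer share = 9/23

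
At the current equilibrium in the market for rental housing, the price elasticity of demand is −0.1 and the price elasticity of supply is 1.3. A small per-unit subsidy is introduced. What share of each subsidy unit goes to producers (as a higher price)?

For a small subsidy around the equilibrium, the benefit split depends on the relative slopes, which at a point are proportional to the elasticities.
Buyer share = εs/(εs + |εd|) = 1.3/(1.3 + 0.1) = 13/14; seller share = |εd|/(εs + |εd|) = 1/14.
So producers capture 1/14 of the subsidy.

Producer share = 1/14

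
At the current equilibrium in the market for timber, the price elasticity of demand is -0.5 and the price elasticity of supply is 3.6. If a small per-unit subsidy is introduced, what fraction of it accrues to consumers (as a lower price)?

For a small subsidy around the equilibrium, the benefit split depends on the relative slopes, which at a point are proportional to the elasticities.
Buyer share = εs/(εs + |εd|) = 3.6/(3.6 + 0.5) = 36/41; seller share = |εd|/(εs + |εd|) = 5/41.

Consumer share = 36/41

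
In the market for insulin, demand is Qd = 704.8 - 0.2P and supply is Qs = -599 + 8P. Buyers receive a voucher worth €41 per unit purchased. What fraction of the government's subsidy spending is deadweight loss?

DWL / government spending = 4/681

Pre-subsidy: 704.8 - 0.2P = -599 + 8P gives P* = 159, Q* = 673.
With the rebate, buyers effectively pay Pb = Ps − 41, where Ps is the price sellers receive.
Demand in terms of Ps becomes Qd = 704.8 − 0.2(Ps − 41) = 713 - 0.2Ps. Setting this equal to supply: 713 - 0.2Ps = -599 + 8Ps, so Ps = 160.
Buyers pay Pb = 160 − 41 = 119; Q' = -599 + 8·160 = 681.
ΔCS = ½(673 + 681)(159 − 119) = 27080; ΔPS = ½(673 + 681)(160 − 159) = 677.
Government spending = 41 × 681 = 27921.
DWL = ½ × 41 × (681 − 673) = 164; fraction = 164 / 27921 = 4/681.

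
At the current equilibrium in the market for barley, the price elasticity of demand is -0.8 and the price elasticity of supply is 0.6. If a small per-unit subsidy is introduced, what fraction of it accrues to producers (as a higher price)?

For a small subsidy around the equilibrium, the benefit split depends on the relative slopes, which at a point are proportional to the elasticities.
Buyer share = εs/(εs + |εd|) = 0.6/(0.6 + 0.8) = 3/7; seller share = |εd|/(εs + |εd|) = 4/7.
So producers capture 4/7 of the subsidy.

Producer share = 4/7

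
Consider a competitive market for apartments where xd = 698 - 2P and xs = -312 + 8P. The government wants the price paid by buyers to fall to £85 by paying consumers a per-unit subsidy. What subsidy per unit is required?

At a buyer price of 85, quantity demanded is 698 − 2·85 = 528.
Sellers supply 528 only when they receive Ps with -312 + 8·Ps = 528, i.e. Ps = 105.
s = Ps − Pb = 105 − 85 = 20.

Required subsidy s = £20 per unit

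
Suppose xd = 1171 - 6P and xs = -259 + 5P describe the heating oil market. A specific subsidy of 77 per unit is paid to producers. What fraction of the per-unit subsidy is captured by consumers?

Consumer share = 5/11

Pre-subsidy: 1171 - 6P = -259 + 5P gives P* = 130, x* = 391.
With the subsidy, sellers receive Ps = Pb + 77 for each unit, where Pb is the price buyers pay.
Supply in terms of Pb becomes xs = -259 + 5(Pb + 77) = 126 + 5Pb. Setting this equal to demand: 1171 - 6Pb = 126 + 5Pb, so Pb = 95.
Sellers receive Ps = 95 + 77 = 172; x' = 1171 − 6·95 = 601.
Buyers' price falls by P* − Pb = 130 − 95 = 35; sellers' price rises by Ps − P* = 172 − 130 = 42.
So consumers capture 35/77 = 5/11 of each unit of subsidy.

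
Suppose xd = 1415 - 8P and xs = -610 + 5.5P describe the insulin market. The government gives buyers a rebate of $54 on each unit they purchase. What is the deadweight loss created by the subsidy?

Deadweight loss = $4752

Pre-subsidy: 1415 - 8P = -610 + 5.5P gives P* = 150, x* = 215.
With the rebate, buyers effectively pay Pb = Ps − 54, where Ps is the price sellers receive.
Demand in terms of Ps becomes xd = 1415 − 8(Ps − 54) = 1847 - 8Ps. Setting this equal to supply: 1847 - 8Ps = -610 + 5.5Ps, so Ps = 182.
Buyers pay Pb = 182 − 54 = 128; x' = -610 + 5.5·182 = 391.
The subsidy expands output by 391 − 215 = 176 past the efficient level; on those units the gap between marginal cost and willingness to pay runs from 0 up to 54.
DWL = ½ × 54 × 176 = 4752.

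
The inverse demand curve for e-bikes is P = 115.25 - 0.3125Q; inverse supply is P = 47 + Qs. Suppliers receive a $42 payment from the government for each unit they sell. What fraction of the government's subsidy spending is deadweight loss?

Pre-subsidy: 115.25 - 0.3125Q = 47 + Q gives Q* = 52 and P* = 99.
With the subsidy, sellers receive Ps = Pb + 42 for each unit, where Pb is the price buyers pay.
On the curves, Pb = 115.25 - 0.3125Q and Ps = 47 + Q; the wedge Ps − Pb = 42 gives 47 + Q − (115.25 - 0.3125Q) = 42, so Q' = 84.
Then Pb = 115.25 − 0.3125·84 = 89 and Ps = 47 + 1·84 = 131.
ΔCS = ½(52 + 84)(99 − 89) = 680; ΔPS = ½(52 + 84)(131 − 99) = 2176.
Government spending = 42 × 84 = 3528.
DWL = ½ × 42 × (84 − 52) = 672; fraction = 672 / 3528 = 4/21.

DWL / government spending = 4/21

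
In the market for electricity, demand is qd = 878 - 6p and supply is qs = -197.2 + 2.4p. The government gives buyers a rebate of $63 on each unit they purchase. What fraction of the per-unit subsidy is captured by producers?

Producer share = 5/7

Pre-subsidy: 878 - 6p = -197.2 + 2.4p gives p* = 128, q* = 110.
With the rebate, buyers effectively pay pb = ps − 63, where ps is the price sellers receive.
Demand in terms of ps becomes qd = 878 − 6(ps − 63) = 1256 - 6ps. Setting this equal to supply: 1256 - 6ps = -197.2 + 2.4ps, so ps = 173.
Buyers pay pb = 173 − 63 = 110; q' = -197.2 + 2.4·173 = 218.
Buyers' price falls by p* − pb = 128 − 110 = 18; sellers' price rises by ps − p* = 173 − 128 = 45.
So producers capture 45/63 = 5/7 of each unit of subsidy.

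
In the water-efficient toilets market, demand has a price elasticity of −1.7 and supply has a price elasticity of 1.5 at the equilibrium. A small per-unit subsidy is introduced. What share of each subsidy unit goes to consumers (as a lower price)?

Consumer share = 0.46875

For a small subsidy around the equilibrium, the benefit split depends on the relative slopes, which at a point are proportional to the elasticities.
Buyer share = εs/(εs + |εd|) = 1.5/(1.5 + 1.7) = 0.46875; seller share = |εd|/(εs + |εd|) = 0.53125.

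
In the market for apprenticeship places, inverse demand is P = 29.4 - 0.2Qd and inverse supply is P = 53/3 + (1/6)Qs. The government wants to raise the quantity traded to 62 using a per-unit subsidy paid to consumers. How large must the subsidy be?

Required subsidy s = 11 per unit

At Q = 62, from the demand curve buyers pay Pb = 29.4 − 0.2·62 = 17; from the supply curve sellers need Ps = 53/3 + (1/6)·62 = 28.
The subsidy must fill the gap: s = Ps − Pb = 28 − 17 = 11.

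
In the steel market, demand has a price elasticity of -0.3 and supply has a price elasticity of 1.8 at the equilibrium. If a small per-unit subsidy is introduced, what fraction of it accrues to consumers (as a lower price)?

Consumer share = 6/7

For a small subsidy around the equilibrium, the benefit split depends on the relative slopes, which at a point are proportional to the elasticities.
Buyer share = εs/(εs + |εd|) = 1.8/(1.8 + 0.3) = 6/7; seller share = |εd|/(εs + |εd|) = 1/7.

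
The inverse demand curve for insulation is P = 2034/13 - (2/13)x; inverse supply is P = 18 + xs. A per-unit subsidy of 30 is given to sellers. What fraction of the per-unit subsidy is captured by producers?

Producer share = 13/15

Pre-subsidy: 2034/13 - (2/13)x = 18 + x gives x* = 120 and P* = 138.
With the subsidy, sellers receive Ps = Pb + 30 for each unit, where Pb is the price buyers pay.
On the curves, Pb = 2034/13 - (2/13)x and Ps = 18 + x; the wedge Ps − Pb = 30 gives 18 + x − (2034/13 - (2/13)x) = 30, so x' = 146.
Then Pb = 2034/13 − (2/13)·146 = 134 and Ps = 18 + 1·146 = 164.
Buyers' price falls by P* − Pb = 138 − 134 = 4; sellers' price rises by Ps − P* = 164 − 138 = 26.
So producers capture 26/30 = 13/15 of each unit of subsidy.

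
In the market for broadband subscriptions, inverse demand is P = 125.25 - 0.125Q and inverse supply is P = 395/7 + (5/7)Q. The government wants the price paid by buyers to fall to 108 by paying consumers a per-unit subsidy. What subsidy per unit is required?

Required subsidy s = 47 per unit

At a buyer price of 108, quantity demanded is 1002 − 8·108 = 138.
Sellers supply 138 only when they receive Ps = 395/7 + (5/7)·138 = 155.
s = Ps − Pb = 155 − 108 = 47.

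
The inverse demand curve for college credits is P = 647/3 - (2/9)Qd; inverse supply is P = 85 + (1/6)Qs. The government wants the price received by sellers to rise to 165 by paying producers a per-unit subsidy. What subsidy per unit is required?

Required subsidy s = 56 per unit

At a seller price of 165, quantity supplied is -510 + 6·165 = 480.
Buyers absorb 480 only when they pay Pb = 647/3 − (2/9)·480 = 109.
s = Ps − Pb = 165 − 109 = 56.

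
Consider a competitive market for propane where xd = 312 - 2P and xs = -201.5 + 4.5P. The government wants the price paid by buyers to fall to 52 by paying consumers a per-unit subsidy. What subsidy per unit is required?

At a buyer price of 52, quantity demanded is 312 − 2·52 = 208.
Sellers supply 208 only when they receive Ps with -201.5 + 4.5·Ps = 208, i.e. Ps = 91.
s = Ps − Pb = 91 − 52 = 39.

Required subsidy s = 39 per unit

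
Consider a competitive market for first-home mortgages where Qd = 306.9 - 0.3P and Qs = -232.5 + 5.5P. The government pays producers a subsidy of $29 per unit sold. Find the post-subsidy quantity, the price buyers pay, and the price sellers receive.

Pre-subsidy: 306.9 - 0.3P = -232.5 + 5.5P gives P* = 93, Q* = 279.
With the subsidy, sellers receive Ps = Pb + 29 for each unit, where Pb is the price buyers pay.
Supply in terms of Pb becomes Qs = -232.5 + 5.5(Pb + 29) = -73 + 5.5Pb. Setting this equal to demand: 306.9 - 0.3Pb = -73 + 5.5Pb, so Pb = 65.5.
Sellers receive Ps = 65.5 + 29 = 94.5; Q' = 306.9 − 0.3·65.5 = 287.25.

Q' = 287.25; buyers pay $65.5; sellers receive $94.5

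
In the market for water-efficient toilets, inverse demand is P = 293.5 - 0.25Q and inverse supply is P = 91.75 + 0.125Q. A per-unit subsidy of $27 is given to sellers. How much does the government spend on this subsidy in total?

Government cost = $16470

Pre-subsidy: 293.5 - 0.25Q = 91.75 + 0.125Q gives Q* = 538 and P* = 159.
With the subsidy, sellers receive Ps = Pb + 27 for each unit, where Pb is the price buyers pay.
On the curves, Pb = 293.5 - 0.25Q and Ps = 91.75 + 0.125Q; the wedge Ps − Pb = 27 gives 91.75 + 0.125Q − (293.5 - 0.25Q) = 27, so Q' = 610.
Then Pb = 293.5 − 0.25·610 = 141 and Ps = 91.75 + 0.125·610 = 168.
Government outlay = subsidy × quantity = 27 × 610 = 16470.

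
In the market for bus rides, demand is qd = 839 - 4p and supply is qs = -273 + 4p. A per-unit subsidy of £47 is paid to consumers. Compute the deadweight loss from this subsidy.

Pre-subsidy: 839 - 4p = -273 + 4p gives p* = 139, q* = 283.
With the rebate, buyers effectively pay pb = ps − 47, where ps is the price sellers receive.
Demand in terms of ps becomes qd = 839 − 4(ps − 47) = 1027 - 4ps. Setting this equal to supply: 1027 - 4ps = -273 + 4ps, so ps = 162.5.
Buyers pay pb = 162.5 − 47 = 115.5; q' = -273 + 4·162.5 = 377.
The subsidy expands output by 377 − 283 = 94 past the efficient level; on those units the gap between marginal cost and willingness to pay runs from 0 up to 47.
DWL = ½ × 47 × 94 = 2209.

Deadweight loss = £2209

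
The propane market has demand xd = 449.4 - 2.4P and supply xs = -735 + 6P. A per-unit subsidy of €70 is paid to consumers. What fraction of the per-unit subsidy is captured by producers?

Producer share = 2/7

Pre-subsidy: 449.4 - 2.4P = -735 + 6P gives P* = 141, x* = 111.
With the rebate, buyers effectively pay Pb = Ps − 70, where Ps is the price sellers receive.
Demand in terms of Ps becomes xd = 449.4 − 2.4(Ps − 70) = 617.4 - 2.4Ps. Setting this equal to supply: 617.4 - 2.4Ps = -735 + 6Ps, so Ps = 161.
Buyers pay Pb = 161 − 70 = 91; x' = -735 + 6·161 = 231.
Buyers' price falls by P* − Pb = 141 − 91 = 50; sellers' price rises by Ps − P* = 161 − 141 = 20.
So producers capture 20/70 = 2/7 of each unit of subsidy.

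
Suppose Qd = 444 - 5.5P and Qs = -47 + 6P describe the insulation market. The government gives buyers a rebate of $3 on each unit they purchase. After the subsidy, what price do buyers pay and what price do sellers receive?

Pre-subsidy: 444 - 5.5P = -47 + 6P gives P* = 982/23, Q* = 4811/23.
With the rebate, buyers effectively pay Pb = Ps − 3, where Ps is the price sellers receive.
Demand in terms of Ps becomes Qd = 444 − 5.5(Ps − 3) = 460.5 - 5.5Ps. Setting this equal to supply: 460.5 - 5.5Ps = -47 + 6Ps, so Ps = 1015/23.
Buyers pay Pb = 1015/23 − 3 = 946/23; Q' = -47 + 6·(1015/23) = 5009/23.

Buyers pay 946/23; sellers receive 1015/23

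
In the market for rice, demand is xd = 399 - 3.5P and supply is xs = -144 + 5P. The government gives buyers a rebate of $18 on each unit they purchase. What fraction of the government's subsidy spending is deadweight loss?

Pre-subsidy: 399 - 3.5P = -144 + 5P gives P* = 1086/17, x* = 2982/17.
With the rebate, buyers effectively pay Pb = Ps − 18, where Ps is the price sellers receive.
Demand in terms of Ps becomes xd = 399 − 3.5(Ps − 18) = 462 - 3.5Ps. Setting this equal to supply: 462 - 3.5Ps = -144 + 5Ps, so Ps = 1212/17.
Buyers pay Pb = 1212/17 − 18 = 906/17; x' = -144 + 5·(1212/17) = 3612/17.
ΔCS = ½(2982/17 + 3612/17)(1086/17 − 906/17) = 593460/289; ΔPS = ½(2982/17 + 3612/17)(1212/17 − 1086/17) = 415422/289.
Government spending = 18 × 3612/17 = 65016/17.
DWL = ½ × 18 × (3612/17 − 2982/17) = 5670/17; fraction = (5670/17) / (65016/17) = 15/172.

DWL / government spending = 15/172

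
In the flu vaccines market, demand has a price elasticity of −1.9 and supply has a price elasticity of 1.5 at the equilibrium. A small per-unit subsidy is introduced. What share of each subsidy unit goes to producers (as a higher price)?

For a small subsidy around the equilibrium, the benefit split depends on the relative slopes, which at a point are proportional to the elasticities.
Buyer share = εs/(εs + |εd|) = 1.5/(1.5 + 1.9) = 15/34; seller share = |εd|/(εs + |εd|) = 19/34.
So producers capture 19/34 of the subsidy.

Producer share = 19/34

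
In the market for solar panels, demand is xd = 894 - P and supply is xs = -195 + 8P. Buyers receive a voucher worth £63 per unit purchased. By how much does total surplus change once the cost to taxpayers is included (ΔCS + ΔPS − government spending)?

Pre-subsidy: 894 - P = -195 + 8P gives P* = 121, x* = 773.
With the rebate, buyers effectively pay Pb = Ps − 63, where Ps is the price sellers receive.
Demand in terms of Ps becomes xd = 894 − 1(Ps − 63) = 957 - Ps. Setting this equal to supply: 957 - Ps = -195 + 8Ps, so Ps = 128.
Buyers pay Pb = 128 − 63 = 65; x' = -195 + 8·128 = 829.
ΔCS = ½(773 + 829)(121 − 65) = 44856; ΔPS = ½(773 + 829)(128 − 121) = 5607.
Government spending = 63 × 829 = 52227.
Net change = 44856 + 5607 − 52227 = -1764. The loss equals the DWL triangle ½·63·56.

Net change in total surplus = -£1764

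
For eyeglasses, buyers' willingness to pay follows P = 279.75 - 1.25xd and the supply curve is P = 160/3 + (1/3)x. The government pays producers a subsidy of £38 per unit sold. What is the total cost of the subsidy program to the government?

Pre-subsidy: 279.75 - 1.25x = 160/3 + (1/3)x gives x* = 143 and P* = 101.
With the subsidy, sellers receive Ps = Pb + 38 for each unit, where Pb is the price buyers pay.
On the curves, Pb = 279.75 - 1.25x and Ps = 160/3 + (1/3)x; the wedge Ps − Pb = 38 gives 160/3 + (1/3)x − (279.75 - 1.25x) = 38, so x' = 167.
Then Pb = 279.75 − 1.25·167 = 71 and Ps = 160/3 + (1/3)·167 = 109.
Government outlay = subsidy × quantity = 38 × 167 = 6346.

Government cost = £6346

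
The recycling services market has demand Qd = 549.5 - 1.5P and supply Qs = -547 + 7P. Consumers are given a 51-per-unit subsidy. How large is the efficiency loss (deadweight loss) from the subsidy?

Pre-subsidy: 549.5 - 1.5P = -547 + 7P gives P* = 129, Q* = 356.
With the rebate, buyers effectively pay Pb = Ps − 51, where Ps is the price sellers receive.
Demand in terms of Ps becomes Qd = 549.5 − 1.5(Ps − 51) = 626 - 1.5Ps. Setting this equal to supply: 626 - 1.5Ps = -547 + 7Ps, so Ps = 138.
Buyers pay Pb = 138 − 51 = 87; Q' = -547 + 7·138 = 419.
The subsidy expands output by 419 − 356 = 63 past the efficient level; on those units the gap between marginal cost and willingness to pay runs from 0 up to 51.
DWL = ½ × 51 × 63 = 1606.5.

Deadweight loss = 1606.5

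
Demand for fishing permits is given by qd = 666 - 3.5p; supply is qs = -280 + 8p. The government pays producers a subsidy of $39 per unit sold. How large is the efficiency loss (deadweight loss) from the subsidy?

Deadweight loss = 42588/23

Pre-subsidy: 666 - 3.5p = -280 + 8p gives p* = 1892/23, q* = 8696/23.
With the subsidy, sellers receive ps = pb + 39 for each unit, where pb is the price buyers pay.
Supply in terms of pb becomes qs = -280 + 8(pb + 39) = 32 + 8pb. Setting this equal to demand: 666 - 3.5pb = 32 + 8pb, so pb = 1268/23.
Sellers receive ps = 1268/23 + 39 = 2165/23; q' = 666 − 3.5·(1268/23) = 10880/23.
The subsidy expands output by 10880/23 − 8696/23 = 2184/23 past the efficient level; on those units the gap between marginal cost and willingness to pay runs from 0 up to 39.
DWL = ½ × 39 × 2184/23 = 42588/23.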